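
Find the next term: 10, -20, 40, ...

Ratios: -20 / 10 = -2.0
This is a geometric sequence with common ratio r = -2.
Next term = 40 * -2 = -80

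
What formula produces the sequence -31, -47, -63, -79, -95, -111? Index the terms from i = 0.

Check differences: -47 - -31 = -16
-63 - -47 = -16
Common difference d = -16.
First term a = -31.
Formula: S_i = -31 - 16*i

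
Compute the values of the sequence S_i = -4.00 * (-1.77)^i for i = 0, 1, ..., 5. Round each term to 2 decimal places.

This is a geometric sequence.
i=0: S_0 = -4.0 * (-1.77)^0 = -4.0
i=1: S_1 = -4.0 * (-1.77)^1 = 7.08
i=2: S_2 = -4.0 * (-1.77)^2 ≈ -12.53
i=3: S_3 = -4.0 * (-1.77)^3 ≈ 22.18
i=4: S_4 = -4.0 * (-1.77)^4 ≈ -39.26
i=5: S_5 = -4.0 * (-1.77)^5 ≈ 69.49
The first 6 terms are: [-4.0, 7.08, -12.53, 22.18, -39.26, 69.49]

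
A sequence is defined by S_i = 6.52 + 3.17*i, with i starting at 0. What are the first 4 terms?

This is an arithmetic sequence.
i=0: S_0 = 6.52 + 3.17*0 = 6.52
i=1: S_1 = 6.52 + 3.17*1 = 9.69
i=2: S_2 = 6.52 + 3.17*2 = 12.86
i=3: S_3 = 6.52 + 3.17*3 = 16.03
The first 4 terms are: [6.52, 9.69, 12.86, 16.03]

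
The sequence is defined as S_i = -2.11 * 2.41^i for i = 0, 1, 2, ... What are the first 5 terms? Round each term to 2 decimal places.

This is a geometric sequence.
i=0: S_0 = -2.11 * 2.41^0 = -2.11
i=1: S_1 = -2.11 * 2.41^1 ≈ -5.09
i=2: S_2 = -2.11 * 2.41^2 ≈ -12.26
i=3: S_3 = -2.11 * 2.41^3 ≈ -29.53
i=4: S_4 = -2.11 * 2.41^4 ≈ -71.18
The first 5 terms are: [-2.11, -5.09, -12.26, -29.53, -71.18]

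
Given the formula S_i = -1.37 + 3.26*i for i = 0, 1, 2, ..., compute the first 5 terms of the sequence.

This is an arithmetic sequence.
i=0: S_0 = -1.37 + 3.26*0 = -1.37
i=1: S_1 = -1.37 + 3.26*1 = 1.89
i=2: S_2 = -1.37 + 3.26*2 = 5.15
i=3: S_3 = -1.37 + 3.26*3 = 8.41
i=4: S_4 = -1.37 + 3.26*4 = 11.67
The first 5 terms are: [-1.37, 1.89, 5.15, 8.41, 11.67]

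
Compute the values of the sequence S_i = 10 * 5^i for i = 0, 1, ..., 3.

This is a geometric sequence.
i=0: S_0 = 10 * 5^0 = 10
i=1: S_1 = 10 * 5^1 = 50
i=2: S_2 = 10 * 5^2 = 250
i=3: S_3 = 10 * 5^3 = 1250
The first 4 terms are: [10, 50, 250, 1250]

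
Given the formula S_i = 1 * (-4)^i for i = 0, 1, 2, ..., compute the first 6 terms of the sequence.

This is a geometric sequence.
i=0: S_0 = 1 * (-4)^0 = 1
i=1: S_1 = 1 * (-4)^1 = -4
i=2: S_2 = 1 * (-4)^2 = 16
i=3: S_3 = 1 * (-4)^3 = -64
i=4: S_4 = 1 * (-4)^4 = 256
i=5: S_5 = 1 * (-4)^5 = -1024
The first 6 terms are: [1, -4, 16, -64, 256, -1024]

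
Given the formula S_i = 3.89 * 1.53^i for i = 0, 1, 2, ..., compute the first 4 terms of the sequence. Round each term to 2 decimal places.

This is a geometric sequence.
i=0: S_0 = 3.89 * 1.53^0 = 3.89
i=1: S_1 = 3.89 * 1.53^1 ≈ 5.95
i=2: S_2 = 3.89 * 1.53^2 ≈ 9.11
i=3: S_3 = 3.89 * 1.53^3 ≈ 13.93
The first 4 terms are: [3.89, 5.95, 9.11, 13.93]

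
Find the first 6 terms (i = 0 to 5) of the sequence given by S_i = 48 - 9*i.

This is an arithmetic sequence.
i=0: S_0 = 48 + -9*0 = 48
i=1: S_1 = 48 + -9*1 = 39
i=2: S_2 = 48 + -9*2 = 30
i=3: S_3 = 48 + -9*3 = 21
i=4: S_4 = 48 + -9*4 = 12
i=5: S_5 = 48 + -9*5 = 3
The first 6 terms are: [48, 39, 30, 21, 12, 3]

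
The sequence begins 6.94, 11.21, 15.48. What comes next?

Differences: 11.21 - 6.94 = 4.27
This is an arithmetic sequence with common difference d = 4.27.
Next term = 15.48 + 4.27 = 19.75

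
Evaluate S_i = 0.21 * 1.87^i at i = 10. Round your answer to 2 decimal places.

S_10 = 0.21 * 1.87^10 ≈ 0.21 * 522.8969 ≈ 109.81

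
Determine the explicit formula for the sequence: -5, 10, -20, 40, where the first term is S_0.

Check ratios: 10 / -5 = -2.0
Common ratio r = -2.
First term a = -5.
Formula: S_i = -5 * (-2)^i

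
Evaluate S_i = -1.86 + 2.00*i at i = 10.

S_10 = -1.86 + 2.0*10 = -1.86 + 20.0 = 18.14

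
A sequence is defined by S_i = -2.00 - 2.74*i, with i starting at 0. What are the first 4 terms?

This is an arithmetic sequence.
i=0: S_0 = -2.0 + -2.74*0 = -2.0
i=1: S_1 = -2.0 + -2.74*1 = -4.74
i=2: S_2 = -2.0 + -2.74*2 = -7.48
i=3: S_3 = -2.0 + -2.74*3 = -10.22
The first 4 terms are: [-2.0, -4.74, -7.48, -10.22]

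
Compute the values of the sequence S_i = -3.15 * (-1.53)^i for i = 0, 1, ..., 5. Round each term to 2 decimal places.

This is a geometric sequence.
i=0: S_0 = -3.15 * (-1.53)^0 = -3.15
i=1: S_1 = -3.15 * (-1.53)^1 ≈ 4.82
i=2: S_2 = -3.15 * (-1.53)^2 ≈ -7.37
i=3: S_3 = -3.15 * (-1.53)^3 ≈ 11.28
i=4: S_4 = -3.15 * (-1.53)^4 ≈ -17.26
i=5: S_5 = -3.15 * (-1.53)^5 ≈ 26.41
The first 6 terms are: [-3.15, 4.82, -7.37, 11.28, -17.26, 26.41]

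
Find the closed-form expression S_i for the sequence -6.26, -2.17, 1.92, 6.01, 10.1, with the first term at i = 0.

Check differences: -2.17 - -6.26 = 4.09
1.92 - -2.17 = 4.09
Common difference d = 4.09.
First term a = -6.26.
Formula: S_i = -6.26 + 4.09*i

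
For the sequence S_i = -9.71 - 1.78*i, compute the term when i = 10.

S_10 = -9.71 + -1.78*10 = -9.71 + -17.8 = -27.51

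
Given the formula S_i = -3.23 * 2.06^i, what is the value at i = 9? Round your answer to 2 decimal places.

S_9 = -3.23 * 2.06^9 ≈ -3.23 * 668.0439 ≈ -2157.78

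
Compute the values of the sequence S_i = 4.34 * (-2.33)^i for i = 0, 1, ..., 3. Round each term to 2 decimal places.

This is a geometric sequence.
i=0: S_0 = 4.34 * (-2.33)^0 = 4.34
i=1: S_1 = 4.34 * (-2.33)^1 ≈ -10.11
i=2: S_2 = 4.34 * (-2.33)^2 ≈ 23.56
i=3: S_3 = 4.34 * (-2.33)^3 ≈ -54.9
The first 4 terms are: [4.34, -10.11, 23.56, -54.9]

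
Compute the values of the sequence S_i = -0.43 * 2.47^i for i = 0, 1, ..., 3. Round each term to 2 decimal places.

This is a geometric sequence.
i=0: S_0 = -0.43 * 2.47^0 = -0.43
i=1: S_1 = -0.43 * 2.47^1 ≈ -1.06
i=2: S_2 = -0.43 * 2.47^2 ≈ -2.62
i=3: S_3 = -0.43 * 2.47^3 ≈ -6.48
The first 4 terms are: [-0.43, -1.06, -2.62, -6.48]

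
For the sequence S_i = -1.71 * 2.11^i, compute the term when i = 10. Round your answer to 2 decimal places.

S_10 = -1.71 * 2.11^10 ≈ -1.71 * 1749.1399 ≈ -2991.03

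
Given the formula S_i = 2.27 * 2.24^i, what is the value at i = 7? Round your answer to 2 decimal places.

S_7 = 2.27 * 2.24^7 ≈ 2.27 * 282.9672 ≈ 642.34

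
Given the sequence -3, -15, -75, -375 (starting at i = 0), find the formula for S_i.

Check ratios: -15 / -3 = 5.0
Common ratio r = 5.
First term a = -3.
Formula: S_i = -3 * 5^i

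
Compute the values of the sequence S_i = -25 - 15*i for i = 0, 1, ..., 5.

This is an arithmetic sequence.
i=0: S_0 = -25 + -15*0 = -25
i=1: S_1 = -25 + -15*1 = -40
i=2: S_2 = -25 + -15*2 = -55
i=3: S_3 = -25 + -15*3 = -70
i=4: S_4 = -25 + -15*4 = -85
i=5: S_5 = -25 + -15*5 = -100
The first 6 terms are: [-25, -40, -55, -70, -85, -100]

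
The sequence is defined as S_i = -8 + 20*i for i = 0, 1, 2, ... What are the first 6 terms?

This is an arithmetic sequence.
i=0: S_0 = -8 + 20*0 = -8
i=1: S_1 = -8 + 20*1 = 12
i=2: S_2 = -8 + 20*2 = 32
i=3: S_3 = -8 + 20*3 = 52
i=4: S_4 = -8 + 20*4 = 72
i=5: S_5 = -8 + 20*5 = 92
The first 6 terms are: [-8, 12, 32, 52, 72, 92]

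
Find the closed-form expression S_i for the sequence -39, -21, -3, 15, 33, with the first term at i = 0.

Check differences: -21 - -39 = 18
-3 - -21 = 18
Common difference d = 18.
First term a = -39.
Formula: S_i = -39 + 18*i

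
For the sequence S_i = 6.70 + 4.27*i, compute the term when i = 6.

S_6 = 6.7 + 4.27*6 = 6.7 + 25.62 = 32.32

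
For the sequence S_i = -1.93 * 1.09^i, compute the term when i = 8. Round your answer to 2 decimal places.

S_8 = -1.93 * 1.09^8 ≈ -1.93 * 1.9926 ≈ -3.85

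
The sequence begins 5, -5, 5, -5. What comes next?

Ratios: -5 / 5 = -1.0
This is a geometric sequence with common ratio r = -1.
Next term = -5 * -1 = 5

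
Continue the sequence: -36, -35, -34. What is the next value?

Differences: -35 - -36 = 1
This is an arithmetic sequence with common difference d = 1.
Next term = -34 + 1 = -33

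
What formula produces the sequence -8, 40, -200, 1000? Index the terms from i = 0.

Check ratios: 40 / -8 = -5.0
Common ratio r = -5.
First term a = -8.
Formula: S_i = -8 * (-5)^i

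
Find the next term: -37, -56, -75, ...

Differences: -56 - -37 = -19
This is an arithmetic sequence with common difference d = -19.
Next term = -75 + -19 = -94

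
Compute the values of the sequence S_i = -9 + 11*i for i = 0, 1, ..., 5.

This is an arithmetic sequence.
i=0: S_0 = -9 + 11*0 = -9
i=1: S_1 = -9 + 11*1 = 2
i=2: S_2 = -9 + 11*2 = 13
i=3: S_3 = -9 + 11*3 = 24
i=4: S_4 = -9 + 11*4 = 35
i=5: S_5 = -9 + 11*5 = 46
The first 6 terms are: [-9, 2, 13, 24, 35, 46]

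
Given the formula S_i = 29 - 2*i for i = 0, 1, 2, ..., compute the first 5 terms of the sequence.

This is an arithmetic sequence.
i=0: S_0 = 29 + -2*0 = 29
i=1: S_1 = 29 + -2*1 = 27
i=2: S_2 = 29 + -2*2 = 25
i=3: S_3 = 29 + -2*3 = 23
i=4: S_4 = 29 + -2*4 = 21
The first 5 terms are: [29, 27, 25, 23, 21]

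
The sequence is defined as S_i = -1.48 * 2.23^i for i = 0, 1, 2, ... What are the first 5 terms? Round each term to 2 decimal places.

This is a geometric sequence.
i=0: S_0 = -1.48 * 2.23^0 = -1.48
i=1: S_1 = -1.48 * 2.23^1 ≈ -3.3
i=2: S_2 = -1.48 * 2.23^2 ≈ -7.36
i=3: S_3 = -1.48 * 2.23^3 ≈ -16.41
i=4: S_4 = -1.48 * 2.23^4 ≈ -36.6
The first 5 terms are: [-1.48, -3.3, -7.36, -16.41, -36.6]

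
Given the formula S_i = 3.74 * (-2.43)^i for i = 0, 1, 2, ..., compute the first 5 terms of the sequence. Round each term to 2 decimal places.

This is a geometric sequence.
i=0: S_0 = 3.74 * (-2.43)^0 = 3.74
i=1: S_1 = 3.74 * (-2.43)^1 ≈ -9.09
i=2: S_2 = 3.74 * (-2.43)^2 ≈ 22.08
i=3: S_3 = 3.74 * (-2.43)^3 ≈ -53.66
i=4: S_4 = 3.74 * (-2.43)^4 ≈ 130.41
The first 5 terms are: [3.74, -9.09, 22.08, -53.66, 130.41]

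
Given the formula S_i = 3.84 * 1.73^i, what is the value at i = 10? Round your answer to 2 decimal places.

S_10 = 3.84 * 1.73^10 ≈ 3.84 * 240.1381 ≈ 922.13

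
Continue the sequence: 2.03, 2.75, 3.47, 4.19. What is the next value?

Differences: 2.75 - 2.03 = 0.72
This is an arithmetic sequence with common difference d = 0.72.
Next term = 4.19 + 0.72 = 4.91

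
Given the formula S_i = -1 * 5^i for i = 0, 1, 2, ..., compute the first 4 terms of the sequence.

This is a geometric sequence.
i=0: S_0 = -1 * 5^0 = -1
i=1: S_1 = -1 * 5^1 = -5
i=2: S_2 = -1 * 5^2 = -25
i=3: S_3 = -1 * 5^3 = -125
The first 4 terms are: [-1, -5, -25, -125]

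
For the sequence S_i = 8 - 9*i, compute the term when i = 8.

S_8 = 8 + -9*8 = 8 + -72 = -64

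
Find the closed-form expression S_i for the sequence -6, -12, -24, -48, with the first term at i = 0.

Check ratios: -12 / -6 = 2.0
Common ratio r = 2.
First term a = -6.
Formula: S_i = -6 * 2^i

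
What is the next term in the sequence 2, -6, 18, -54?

Ratios: -6 / 2 = -3.0
This is a geometric sequence with common ratio r = -3.
Next term = -54 * -3 = 162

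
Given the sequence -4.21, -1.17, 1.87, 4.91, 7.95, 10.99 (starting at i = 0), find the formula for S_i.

Check differences: -1.17 - -4.21 = 3.04
1.87 - -1.17 = 3.04
Common difference d = 3.04.
First term a = -4.21.
Formula: S_i = -4.21 + 3.04*i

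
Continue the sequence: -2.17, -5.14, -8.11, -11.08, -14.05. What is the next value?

Differences: -5.14 - -2.17 = -2.97
This is an arithmetic sequence with common difference d = -2.97.
Next term = -14.05 + -2.97 = -17.02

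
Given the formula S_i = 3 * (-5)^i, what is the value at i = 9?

S_9 = 3 * (-5)^9 = 3 * -1953125 = -5859375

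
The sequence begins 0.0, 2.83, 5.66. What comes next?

Differences: 2.83 - 0.0 = 2.83
This is an arithmetic sequence with common difference d = 2.83.
Next term = 5.66 + 2.83 = 8.49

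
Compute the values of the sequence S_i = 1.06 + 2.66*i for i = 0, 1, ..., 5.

This is an arithmetic sequence.
i=0: S_0 = 1.06 + 2.66*0 = 1.06
i=1: S_1 = 1.06 + 2.66*1 = 3.72
i=2: S_2 = 1.06 + 2.66*2 = 6.38
i=3: S_3 = 1.06 + 2.66*3 = 9.04
i=4: S_4 = 1.06 + 2.66*4 = 11.7
i=5: S_5 = 1.06 + 2.66*5 = 14.36
The first 6 terms are: [1.06, 3.72, 6.38, 9.04, 11.7, 14.36]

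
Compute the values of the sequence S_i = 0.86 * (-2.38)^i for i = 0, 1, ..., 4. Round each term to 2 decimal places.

This is a geometric sequence.
i=0: S_0 = 0.86 * (-2.38)^0 = 0.86
i=1: S_1 = 0.86 * (-2.38)^1 ≈ -2.05
i=2: S_2 = 0.86 * (-2.38)^2 ≈ 4.87
i=3: S_3 = 0.86 * (-2.38)^3 ≈ -11.59
i=4: S_4 = 0.86 * (-2.38)^4 ≈ 27.59
The first 5 terms are: [0.86, -2.05, 4.87, -11.59, 27.59]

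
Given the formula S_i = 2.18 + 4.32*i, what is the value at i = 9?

S_9 = 2.18 + 4.32*9 = 2.18 + 38.88 = 41.06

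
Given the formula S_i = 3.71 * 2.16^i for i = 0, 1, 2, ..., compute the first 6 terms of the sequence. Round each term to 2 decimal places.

This is a geometric sequence.
i=0: S_0 = 3.71 * 2.16^0 = 3.71
i=1: S_1 = 3.71 * 2.16^1 ≈ 8.01
i=2: S_2 = 3.71 * 2.16^2 ≈ 17.31
i=3: S_3 = 3.71 * 2.16^3 ≈ 37.39
i=4: S_4 = 3.71 * 2.16^4 ≈ 80.76
i=5: S_5 = 3.71 * 2.16^5 ≈ 174.44
The first 6 terms are: [3.71, 8.01, 17.31, 37.39, 80.76, 174.44]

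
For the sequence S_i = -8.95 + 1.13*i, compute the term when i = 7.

S_7 = -8.95 + 1.13*7 = -8.95 + 7.91 = -1.04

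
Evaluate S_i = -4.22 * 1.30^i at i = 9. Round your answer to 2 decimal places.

S_9 = -4.22 * 1.3^9 ≈ -4.22 * 10.6045 ≈ -44.75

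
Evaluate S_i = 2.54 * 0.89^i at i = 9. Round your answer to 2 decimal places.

S_9 = 2.54 * 0.89^9 ≈ 2.54 * 0.3504 ≈ 0.89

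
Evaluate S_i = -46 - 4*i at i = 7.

S_7 = -46 + -4*7 = -46 + -28 = -74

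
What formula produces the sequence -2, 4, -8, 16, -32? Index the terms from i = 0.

Check ratios: 4 / -2 = -2.0
Common ratio r = -2.
First term a = -2.
Formula: S_i = -2 * (-2)^i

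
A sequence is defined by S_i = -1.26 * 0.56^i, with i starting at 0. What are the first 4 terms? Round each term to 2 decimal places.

This is a geometric sequence.
i=0: S_0 = -1.26 * 0.56^0 = -1.26
i=1: S_1 = -1.26 * 0.56^1 ≈ -0.71
i=2: S_2 = -1.26 * 0.56^2 ≈ -0.4
i=3: S_3 = -1.26 * 0.56^3 ≈ -0.22
The first 4 terms are: [-1.26, -0.71, -0.4, -0.22]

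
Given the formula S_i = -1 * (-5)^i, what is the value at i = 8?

S_8 = -1 * (-5)^8 = -1 * 390625 = -390625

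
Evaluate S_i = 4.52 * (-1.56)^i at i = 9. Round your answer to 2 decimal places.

S_9 = 4.52 * (-1.56)^9 ≈ 4.52 * -54.7169 ≈ -247.32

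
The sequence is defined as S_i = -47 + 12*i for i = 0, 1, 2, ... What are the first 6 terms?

This is an arithmetic sequence.
i=0: S_0 = -47 + 12*0 = -47
i=1: S_1 = -47 + 12*1 = -35
i=2: S_2 = -47 + 12*2 = -23
i=3: S_3 = -47 + 12*3 = -11
i=4: S_4 = -47 + 12*4 = 1
i=5: S_5 = -47 + 12*5 = 13
The first 6 terms are: [-47, -35, -23, -11, 1, 13]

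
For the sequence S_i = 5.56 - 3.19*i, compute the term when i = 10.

S_10 = 5.56 + -3.19*10 = 5.56 + -31.9 = -26.34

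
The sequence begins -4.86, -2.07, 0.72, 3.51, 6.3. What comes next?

Differences: -2.07 - -4.86 = 2.79
This is an arithmetic sequence with common difference d = 2.79.
Next term = 6.3 + 2.79 = 9.09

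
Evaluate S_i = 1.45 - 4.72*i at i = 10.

S_10 = 1.45 + -4.72*10 = 1.45 + -47.2 = -45.75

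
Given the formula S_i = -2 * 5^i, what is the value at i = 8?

S_8 = -2 * 5^8 = -2 * 390625 = -781250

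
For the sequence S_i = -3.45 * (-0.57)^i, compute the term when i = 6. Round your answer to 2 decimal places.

S_6 = -3.45 * (-0.57)^6 ≈ -3.45 * 0.0343 ≈ -0.12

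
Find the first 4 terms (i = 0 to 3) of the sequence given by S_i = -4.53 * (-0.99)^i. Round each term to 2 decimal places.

This is a geometric sequence.
i=0: S_0 = -4.53 * (-0.99)^0 = -4.53
i=1: S_1 = -4.53 * (-0.99)^1 ≈ 4.48
i=2: S_2 = -4.53 * (-0.99)^2 ≈ -4.44
i=3: S_3 = -4.53 * (-0.99)^3 ≈ 4.4
The first 4 terms are: [-4.53, 4.48, -4.44, 4.4]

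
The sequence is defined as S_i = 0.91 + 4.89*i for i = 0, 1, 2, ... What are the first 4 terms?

This is an arithmetic sequence.
i=0: S_0 = 0.91 + 4.89*0 = 0.91
i=1: S_1 = 0.91 + 4.89*1 = 5.8
i=2: S_2 = 0.91 + 4.89*2 = 10.69
i=3: S_3 = 0.91 + 4.89*3 = 15.58
The first 4 terms are: [0.91, 5.8, 10.69, 15.58]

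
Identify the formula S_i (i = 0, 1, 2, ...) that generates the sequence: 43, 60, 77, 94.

Check differences: 60 - 43 = 17
77 - 60 = 17
Common difference d = 17.
First term a = 43.
Formula: S_i = 43 + 17*i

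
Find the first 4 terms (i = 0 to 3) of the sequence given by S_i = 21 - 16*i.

This is an arithmetic sequence.
i=0: S_0 = 21 + -16*0 = 21
i=1: S_1 = 21 + -16*1 = 5
i=2: S_2 = 21 + -16*2 = -11
i=3: S_3 = 21 + -16*3 = -27
The first 4 terms are: [21, 5, -11, -27]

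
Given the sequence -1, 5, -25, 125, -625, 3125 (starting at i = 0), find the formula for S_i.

Check ratios: 5 / -1 = -5.0
Common ratio r = -5.
First term a = -1.
Formula: S_i = -1 * (-5)^i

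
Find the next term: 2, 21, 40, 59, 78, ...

Differences: 21 - 2 = 19
This is an arithmetic sequence with common difference d = 19.
Next term = 78 + 19 = 97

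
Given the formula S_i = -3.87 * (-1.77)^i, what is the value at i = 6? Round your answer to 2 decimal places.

S_6 = -3.87 * (-1.77)^6 ≈ -3.87 * 30.7496 ≈ -119.0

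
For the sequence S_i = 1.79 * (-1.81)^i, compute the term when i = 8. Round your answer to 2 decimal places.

S_8 = 1.79 * (-1.81)^8 ≈ 1.79 * 115.1937 ≈ 206.2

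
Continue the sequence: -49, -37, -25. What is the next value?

Differences: -37 - -49 = 12
This is an arithmetic sequence with common difference d = 12.
Next term = -25 + 12 = -13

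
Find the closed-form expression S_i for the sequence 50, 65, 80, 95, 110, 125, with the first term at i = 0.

Check differences: 65 - 50 = 15
80 - 65 = 15
Common difference d = 15.
First term a = 50.
Formula: S_i = 50 + 15*i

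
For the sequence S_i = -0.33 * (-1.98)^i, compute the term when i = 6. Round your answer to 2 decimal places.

S_6 = -0.33 * (-1.98)^6 ≈ -0.33 * 60.2547 ≈ -19.88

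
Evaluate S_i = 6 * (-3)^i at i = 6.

S_6 = 6 * (-3)^6 = 6 * 729 = 4374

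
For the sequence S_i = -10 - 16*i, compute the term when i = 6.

S_6 = -10 + -16*6 = -10 + -96 = -106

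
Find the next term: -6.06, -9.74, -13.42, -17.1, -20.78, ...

Differences: -9.74 - -6.06 = -3.68
This is an arithmetic sequence with common difference d = -3.68.
Next term = -20.78 + -3.68 = -24.46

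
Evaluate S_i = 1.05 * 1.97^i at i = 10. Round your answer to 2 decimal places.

S_10 = 1.05 * 1.97^10 ≈ 1.05 * 880.364 ≈ 924.38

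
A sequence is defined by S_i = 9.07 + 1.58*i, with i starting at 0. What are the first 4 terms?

This is an arithmetic sequence.
i=0: S_0 = 9.07 + 1.58*0 = 9.07
i=1: S_1 = 9.07 + 1.58*1 = 10.65
i=2: S_2 = 9.07 + 1.58*2 = 12.23
i=3: S_3 = 9.07 + 1.58*3 = 13.81
The first 4 terms are: [9.07, 10.65, 12.23, 13.81]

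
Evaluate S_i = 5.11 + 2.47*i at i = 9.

S_9 = 5.11 + 2.47*9 = 5.11 + 22.23 = 27.34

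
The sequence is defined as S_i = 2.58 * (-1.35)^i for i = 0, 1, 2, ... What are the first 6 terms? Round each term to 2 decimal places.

This is a geometric sequence.
i=0: S_0 = 2.58 * (-1.35)^0 = 2.58
i=1: S_1 = 2.58 * (-1.35)^1 ≈ -3.48
i=2: S_2 = 2.58 * (-1.35)^2 ≈ 4.7
i=3: S_3 = 2.58 * (-1.35)^3 ≈ -6.35
i=4: S_4 = 2.58 * (-1.35)^4 ≈ 8.57
i=5: S_5 = 2.58 * (-1.35)^5 ≈ -11.57
The first 6 terms are: [2.58, -3.48, 4.7, -6.35, 8.57, -11.57]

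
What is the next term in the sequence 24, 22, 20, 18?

Differences: 22 - 24 = -2
This is an arithmetic sequence with common difference d = -2.
Next term = 18 + -2 = 16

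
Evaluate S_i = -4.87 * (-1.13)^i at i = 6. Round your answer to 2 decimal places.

S_6 = -4.87 * (-1.13)^6 ≈ -4.87 * 2.082 ≈ -10.14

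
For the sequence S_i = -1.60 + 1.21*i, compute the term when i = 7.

S_7 = -1.6 + 1.21*7 = -1.6 + 8.47 = 6.87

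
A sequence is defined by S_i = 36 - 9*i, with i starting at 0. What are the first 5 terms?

This is an arithmetic sequence.
i=0: S_0 = 36 + -9*0 = 36
i=1: S_1 = 36 + -9*1 = 27
i=2: S_2 = 36 + -9*2 = 18
i=3: S_3 = 36 + -9*3 = 9
i=4: S_4 = 36 + -9*4 = 0
The first 5 terms are: [36, 27, 18, 9, 0]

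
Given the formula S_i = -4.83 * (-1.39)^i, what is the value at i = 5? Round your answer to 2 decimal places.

S_5 = -4.83 * (-1.39)^5 ≈ -4.83 * -5.1889 ≈ 25.06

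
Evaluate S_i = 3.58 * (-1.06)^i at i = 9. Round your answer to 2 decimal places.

S_9 = 3.58 * (-1.06)^9 ≈ 3.58 * -1.6895 ≈ -6.05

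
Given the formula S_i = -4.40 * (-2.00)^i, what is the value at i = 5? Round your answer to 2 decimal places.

S_5 = -4.4 * (-2.0)^5 = -4.4 * -32 = 140.8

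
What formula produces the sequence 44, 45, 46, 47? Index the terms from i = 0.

Check differences: 45 - 44 = 1
46 - 45 = 1
Common difference d = 1.
First term a = 44.
Formula: S_i = 44 + 1*i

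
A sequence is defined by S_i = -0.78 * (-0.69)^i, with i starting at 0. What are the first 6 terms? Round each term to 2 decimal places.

This is a geometric sequence.
i=0: S_0 = -0.78 * (-0.69)^0 = -0.78
i=1: S_1 = -0.78 * (-0.69)^1 ≈ 0.54
i=2: S_2 = -0.78 * (-0.69)^2 ≈ -0.37
i=3: S_3 = -0.78 * (-0.69)^3 ≈ 0.26
i=4: S_4 = -0.78 * (-0.69)^4 ≈ -0.18
i=5: S_5 = -0.78 * (-0.69)^5 ≈ 0.12
The first 6 terms are: [-0.78, 0.54, -0.37, 0.26, -0.18, 0.12]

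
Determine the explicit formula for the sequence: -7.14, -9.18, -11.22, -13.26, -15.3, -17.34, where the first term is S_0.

Check differences: -9.18 - -7.14 = -2.04
-11.22 - -9.18 = -2.04
Common difference d = -2.04.
First term a = -7.14.
Formula: S_i = -7.14 - 2.04*i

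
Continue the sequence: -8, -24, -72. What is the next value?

Ratios: -24 / -8 = 3.0
This is a geometric sequence with common ratio r = 3.
Next term = -72 * 3 = -216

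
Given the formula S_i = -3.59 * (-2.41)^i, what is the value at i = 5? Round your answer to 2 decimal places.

S_5 = -3.59 * (-2.41)^5 ≈ -3.59 * -81.299 ≈ 291.86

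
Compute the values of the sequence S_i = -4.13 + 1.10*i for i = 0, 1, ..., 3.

This is an arithmetic sequence.
i=0: S_0 = -4.13 + 1.1*0 = -4.13
i=1: S_1 = -4.13 + 1.1*1 = -3.03
i=2: S_2 = -4.13 + 1.1*2 = -1.93
i=3: S_3 = -4.13 + 1.1*3 = -0.83
The first 4 terms are: [-4.13, -3.03, -1.93, -0.83]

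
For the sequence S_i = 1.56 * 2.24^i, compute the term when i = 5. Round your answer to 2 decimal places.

S_5 = 1.56 * 2.24^5 ≈ 1.56 * 56.3949 ≈ 87.98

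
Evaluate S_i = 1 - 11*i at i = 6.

S_6 = 1 + -11*6 = 1 + -66 = -65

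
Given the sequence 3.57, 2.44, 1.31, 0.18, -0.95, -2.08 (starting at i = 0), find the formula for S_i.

Check differences: 2.44 - 3.57 = -1.13
1.31 - 2.44 = -1.13
Common difference d = -1.13.
First term a = 3.57.
Formula: S_i = 3.57 - 1.13*i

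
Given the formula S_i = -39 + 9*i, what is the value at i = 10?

S_10 = -39 + 9*10 = -39 + 90 = 51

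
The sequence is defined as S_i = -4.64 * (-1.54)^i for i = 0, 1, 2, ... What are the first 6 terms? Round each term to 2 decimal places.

This is a geometric sequence.
i=0: S_0 = -4.64 * (-1.54)^0 = -4.64
i=1: S_1 = -4.64 * (-1.54)^1 ≈ 7.15
i=2: S_2 = -4.64 * (-1.54)^2 ≈ -11.0
i=3: S_3 = -4.64 * (-1.54)^3 ≈ 16.95
i=4: S_4 = -4.64 * (-1.54)^4 ≈ -26.1
i=5: S_5 = -4.64 * (-1.54)^5 ≈ 40.19
The first 6 terms are: [-4.64, 7.15, -11.0, 16.95, -26.1, 40.19]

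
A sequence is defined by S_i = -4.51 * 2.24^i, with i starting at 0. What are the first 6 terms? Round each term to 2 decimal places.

This is a geometric sequence.
i=0: S_0 = -4.51 * 2.24^0 = -4.51
i=1: S_1 = -4.51 * 2.24^1 ≈ -10.1
i=2: S_2 = -4.51 * 2.24^2 ≈ -22.63
i=3: S_3 = -4.51 * 2.24^3 ≈ -50.69
i=4: S_4 = -4.51 * 2.24^4 ≈ -113.55
i=5: S_5 = -4.51 * 2.24^5 ≈ -254.34
The first 6 terms are: [-4.51, -10.1, -22.63, -50.69, -113.55, -254.34]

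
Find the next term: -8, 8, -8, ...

Ratios: 8 / -8 = -1.0
This is a geometric sequence with common ratio r = -1.
Next term = -8 * -1 = 8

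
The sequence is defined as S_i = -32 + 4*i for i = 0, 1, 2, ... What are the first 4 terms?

This is an arithmetic sequence.
i=0: S_0 = -32 + 4*0 = -32
i=1: S_1 = -32 + 4*1 = -28
i=2: S_2 = -32 + 4*2 = -24
i=3: S_3 = -32 + 4*3 = -20
The first 4 terms are: [-32, -28, -24, -20]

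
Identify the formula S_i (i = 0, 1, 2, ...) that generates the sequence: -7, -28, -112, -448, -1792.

Check ratios: -28 / -7 = 4.0
Common ratio r = 4.
First term a = -7.
Formula: S_i = -7 * 4^i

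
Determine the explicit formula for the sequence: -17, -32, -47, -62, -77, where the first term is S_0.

Check differences: -32 - -17 = -15
-47 - -32 = -15
Common difference d = -15.
First term a = -17.
Formula: S_i = -17 - 15*i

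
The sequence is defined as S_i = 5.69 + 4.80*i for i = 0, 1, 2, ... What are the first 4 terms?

This is an arithmetic sequence.
i=0: S_0 = 5.69 + 4.8*0 = 5.69
i=1: S_1 = 5.69 + 4.8*1 = 10.49
i=2: S_2 = 5.69 + 4.8*2 = 15.29
i=3: S_3 = 5.69 + 4.8*3 = 20.09
The first 4 terms are: [5.69, 10.49, 15.29, 20.09]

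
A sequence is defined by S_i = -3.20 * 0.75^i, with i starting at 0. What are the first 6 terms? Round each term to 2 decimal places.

This is a geometric sequence.
i=0: S_0 = -3.2 * 0.75^0 = -3.2
i=1: S_1 = -3.2 * 0.75^1 = -2.4
i=2: S_2 = -3.2 * 0.75^2 = -1.8
i=3: S_3 = -3.2 * 0.75^3 = -1.35
i=4: S_4 = -3.2 * 0.75^4 ≈ -1.01
i=5: S_5 = -3.2 * 0.75^5 ≈ -0.76
The first 6 terms are: [-3.2, -2.4, -1.8, -1.35, -1.01, -0.76]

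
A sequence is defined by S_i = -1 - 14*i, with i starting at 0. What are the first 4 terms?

This is an arithmetic sequence.
i=0: S_0 = -1 + -14*0 = -1
i=1: S_1 = -1 + -14*1 = -15
i=2: S_2 = -1 + -14*2 = -29
i=3: S_3 = -1 + -14*3 = -43
The first 4 terms are: [-1, -15, -29, -43]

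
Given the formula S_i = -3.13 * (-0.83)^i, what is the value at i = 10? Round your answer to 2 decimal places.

S_10 = -3.13 * (-0.83)^10 ≈ -3.13 * 0.1552 ≈ -0.49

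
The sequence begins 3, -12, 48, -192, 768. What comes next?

Ratios: -12 / 3 = -4.0
This is a geometric sequence with common ratio r = -4.
Next term = 768 * -4 = -3072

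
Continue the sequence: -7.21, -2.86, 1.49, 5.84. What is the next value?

Differences: -2.86 - -7.21 = 4.35
This is an arithmetic sequence with common difference d = 4.35.
Next term = 5.84 + 4.35 = 10.19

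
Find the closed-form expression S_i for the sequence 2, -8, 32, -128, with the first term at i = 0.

Check ratios: -8 / 2 = -4.0
Common ratio r = -4.
First term a = 2.
Formula: S_i = 2 * (-4)^i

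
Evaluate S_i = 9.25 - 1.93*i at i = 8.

S_8 = 9.25 + -1.93*8 = 9.25 + -15.44 = -6.19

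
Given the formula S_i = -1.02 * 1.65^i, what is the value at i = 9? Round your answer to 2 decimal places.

S_9 = -1.02 * 1.65^9 ≈ -1.02 * 90.6474 ≈ -92.46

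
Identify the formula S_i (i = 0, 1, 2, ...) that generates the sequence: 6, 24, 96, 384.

Check ratios: 24 / 6 = 4.0
Common ratio r = 4.
First term a = 6.
Formula: S_i = 6 * 4^i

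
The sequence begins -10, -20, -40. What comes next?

Ratios: -20 / -10 = 2.0
This is a geometric sequence with common ratio r = 2.
Next term = -40 * 2 = -80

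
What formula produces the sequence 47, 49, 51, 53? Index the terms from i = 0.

Check differences: 49 - 47 = 2
51 - 49 = 2
Common difference d = 2.
First term a = 47.
Formula: S_i = 47 + 2*i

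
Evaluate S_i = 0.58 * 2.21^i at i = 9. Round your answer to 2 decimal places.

S_9 = 0.58 * 2.21^9 ≈ 0.58 * 1257.5651 ≈ 729.39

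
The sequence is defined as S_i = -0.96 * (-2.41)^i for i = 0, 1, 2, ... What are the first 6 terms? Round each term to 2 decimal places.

This is a geometric sequence.
i=0: S_0 = -0.96 * (-2.41)^0 = -0.96
i=1: S_1 = -0.96 * (-2.41)^1 ≈ 2.31
i=2: S_2 = -0.96 * (-2.41)^2 ≈ -5.58
i=3: S_3 = -0.96 * (-2.41)^3 ≈ 13.44
i=4: S_4 = -0.96 * (-2.41)^4 ≈ -32.38
i=5: S_5 = -0.96 * (-2.41)^5 ≈ 78.05
The first 6 terms are: [-0.96, 2.31, -5.58, 13.44, -32.38, 78.05]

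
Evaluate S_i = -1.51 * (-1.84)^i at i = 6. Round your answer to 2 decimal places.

S_6 = -1.51 * (-1.84)^6 ≈ -1.51 * 38.8067 ≈ -58.6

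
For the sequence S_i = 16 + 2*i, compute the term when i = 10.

S_10 = 16 + 2*10 = 16 + 20 = 36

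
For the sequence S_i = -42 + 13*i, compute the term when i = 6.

S_6 = -42 + 13*6 = -42 + 78 = 36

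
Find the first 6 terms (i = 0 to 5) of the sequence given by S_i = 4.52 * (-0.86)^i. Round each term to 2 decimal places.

This is a geometric sequence.
i=0: S_0 = 4.52 * (-0.86)^0 = 4.52
i=1: S_1 = 4.52 * (-0.86)^1 ≈ -3.89
i=2: S_2 = 4.52 * (-0.86)^2 ≈ 3.34
i=3: S_3 = 4.52 * (-0.86)^3 ≈ -2.87
i=4: S_4 = 4.52 * (-0.86)^4 ≈ 2.47
i=5: S_5 = 4.52 * (-0.86)^5 ≈ -2.13
The first 6 terms are: [4.52, -3.89, 3.34, -2.87, 2.47, -2.13]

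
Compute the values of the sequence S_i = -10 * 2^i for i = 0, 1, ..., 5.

This is a geometric sequence.
i=0: S_0 = -10 * 2^0 = -10
i=1: S_1 = -10 * 2^1 = -20
i=2: S_2 = -10 * 2^2 = -40
i=3: S_3 = -10 * 2^3 = -80
i=4: S_4 = -10 * 2^4 = -160
i=5: S_5 = -10 * 2^5 = -320
The first 6 terms are: [-10, -20, -40, -80, -160, -320]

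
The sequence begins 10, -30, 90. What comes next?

Ratios: -30 / 10 = -3.0
This is a geometric sequence with common ratio r = -3.
Next term = 90 * -3 = -270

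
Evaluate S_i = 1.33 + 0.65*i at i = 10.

S_10 = 1.33 + 0.65*10 = 1.33 + 6.5 = 7.83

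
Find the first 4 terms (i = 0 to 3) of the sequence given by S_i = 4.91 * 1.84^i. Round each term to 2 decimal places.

This is a geometric sequence.
i=0: S_0 = 4.91 * 1.84^0 = 4.91
i=1: S_1 = 4.91 * 1.84^1 ≈ 9.03
i=2: S_2 = 4.91 * 1.84^2 ≈ 16.62
i=3: S_3 = 4.91 * 1.84^3 ≈ 30.59
The first 4 terms are: [4.91, 9.03, 16.62, 30.59]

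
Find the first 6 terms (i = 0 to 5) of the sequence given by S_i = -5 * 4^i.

This is a geometric sequence.
i=0: S_0 = -5 * 4^0 = -5
i=1: S_1 = -5 * 4^1 = -20
i=2: S_2 = -5 * 4^2 = -80
i=3: S_3 = -5 * 4^3 = -320
i=4: S_4 = -5 * 4^4 = -1280
i=5: S_5 = -5 * 4^5 = -5120
The first 6 terms are: [-5, -20, -80, -320, -1280, -5120]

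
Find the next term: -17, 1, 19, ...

Differences: 1 - -17 = 18
This is an arithmetic sequence with common difference d = 18.
Next term = 19 + 18 = 37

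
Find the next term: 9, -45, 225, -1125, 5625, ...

Ratios: -45 / 9 = -5.0
This is a geometric sequence with common ratio r = -5.
Next term = 5625 * -5 = -28125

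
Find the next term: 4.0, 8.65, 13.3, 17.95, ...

Differences: 8.65 - 4.0 = 4.65
This is an arithmetic sequence with common difference d = 4.65.
Next term = 17.95 + 4.65 = 22.6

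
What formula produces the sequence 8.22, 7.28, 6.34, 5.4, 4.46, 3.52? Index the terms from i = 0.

Check differences: 7.28 - 8.22 = -0.94
6.34 - 7.28 = -0.94
Common difference d = -0.94.
First term a = 8.22.
Formula: S_i = 8.22 - 0.94*i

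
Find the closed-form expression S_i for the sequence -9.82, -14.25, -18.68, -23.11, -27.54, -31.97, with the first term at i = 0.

Check differences: -14.25 - -9.82 = -4.43
-18.68 - -14.25 = -4.43
Common difference d = -4.43.
First term a = -9.82.
Formula: S_i = -9.82 - 4.43*i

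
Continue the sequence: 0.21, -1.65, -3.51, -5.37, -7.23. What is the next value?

Differences: -1.65 - 0.21 = -1.86
This is an arithmetic sequence with common difference d = -1.86.
Next term = -7.23 + -1.86 = -9.09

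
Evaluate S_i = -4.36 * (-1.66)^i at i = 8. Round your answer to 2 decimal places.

S_8 = -4.36 * (-1.66)^8 ≈ -4.36 * 57.6587 ≈ -251.39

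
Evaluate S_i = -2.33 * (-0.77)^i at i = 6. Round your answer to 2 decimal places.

S_6 = -2.33 * (-0.77)^6 ≈ -2.33 * 0.2084 ≈ -0.49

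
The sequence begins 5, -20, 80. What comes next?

Ratios: -20 / 5 = -4.0
This is a geometric sequence with common ratio r = -4.
Next term = 80 * -4 = -320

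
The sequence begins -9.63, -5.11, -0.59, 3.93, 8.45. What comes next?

Differences: -5.11 - -9.63 = 4.52
This is an arithmetic sequence with common difference d = 4.52.
Next term = 8.45 + 4.52 = 12.97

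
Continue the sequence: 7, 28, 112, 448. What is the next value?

Ratios: 28 / 7 = 4.0
This is a geometric sequence with common ratio r = 4.
Next term = 448 * 4 = 1792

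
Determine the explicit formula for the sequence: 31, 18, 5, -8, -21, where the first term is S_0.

Check differences: 18 - 31 = -13
5 - 18 = -13
Common difference d = -13.
First term a = 31.
Formula: S_i = 31 - 13*i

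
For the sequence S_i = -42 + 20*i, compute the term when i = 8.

S_8 = -42 + 20*8 = -42 + 160 = 118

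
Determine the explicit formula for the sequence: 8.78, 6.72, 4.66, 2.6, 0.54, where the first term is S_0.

Check differences: 6.72 - 8.78 = -2.06
4.66 - 6.72 = -2.06
Common difference d = -2.06.
First term a = 8.78.
Formula: S_i = 8.78 - 2.06*i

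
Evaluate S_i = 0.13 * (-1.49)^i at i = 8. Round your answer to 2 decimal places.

S_8 = 0.13 * (-1.49)^8 ≈ 0.13 * 24.2935 ≈ 3.16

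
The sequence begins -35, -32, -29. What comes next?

Differences: -32 - -35 = 3
This is an arithmetic sequence with common difference d = 3.
Next term = -29 + 3 = -26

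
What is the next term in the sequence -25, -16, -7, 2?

Differences: -16 - -25 = 9
This is an arithmetic sequence with common difference d = 9.
Next term = 2 + 9 = 11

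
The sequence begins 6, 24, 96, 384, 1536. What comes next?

Ratios: 24 / 6 = 4.0
This is a geometric sequence with common ratio r = 4.
Next term = 1536 * 4 = 6144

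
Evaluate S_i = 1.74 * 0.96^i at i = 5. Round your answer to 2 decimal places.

S_5 = 1.74 * 0.96^5 ≈ 1.74 * 0.8154 ≈ 1.42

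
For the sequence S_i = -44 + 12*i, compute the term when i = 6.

S_6 = -44 + 12*6 = -44 + 72 = 28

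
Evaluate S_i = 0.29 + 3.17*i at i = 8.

S_8 = 0.29 + 3.17*8 = 0.29 + 25.36 = 25.65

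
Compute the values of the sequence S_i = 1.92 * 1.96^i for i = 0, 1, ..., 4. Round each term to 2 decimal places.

This is a geometric sequence.
i=0: S_0 = 1.92 * 1.96^0 = 1.92
i=1: S_1 = 1.92 * 1.96^1 ≈ 3.76
i=2: S_2 = 1.92 * 1.96^2 ≈ 7.38
i=3: S_3 = 1.92 * 1.96^3 ≈ 14.46
i=4: S_4 = 1.92 * 1.96^4 ≈ 28.34
The first 5 terms are: [1.92, 3.76, 7.38, 14.46, 28.34]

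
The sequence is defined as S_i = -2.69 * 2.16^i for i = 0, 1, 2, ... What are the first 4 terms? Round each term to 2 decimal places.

This is a geometric sequence.
i=0: S_0 = -2.69 * 2.16^0 = -2.69
i=1: S_1 = -2.69 * 2.16^1 ≈ -5.81
i=2: S_2 = -2.69 * 2.16^2 ≈ -12.55
i=3: S_3 = -2.69 * 2.16^3 ≈ -27.11
The first 4 terms are: [-2.69, -5.81, -12.55, -27.11]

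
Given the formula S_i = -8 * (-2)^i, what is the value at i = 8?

S_8 = -8 * (-2)^8 = -8 * 256 = -2048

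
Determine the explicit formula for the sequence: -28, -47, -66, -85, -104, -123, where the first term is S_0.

Check differences: -47 - -28 = -19
-66 - -47 = -19
Common difference d = -19.
First term a = -28.
Formula: S_i = -28 - 19*i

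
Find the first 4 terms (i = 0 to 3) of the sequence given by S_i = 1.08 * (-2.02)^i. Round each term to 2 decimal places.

This is a geometric sequence.
i=0: S_0 = 1.08 * (-2.02)^0 = 1.08
i=1: S_1 = 1.08 * (-2.02)^1 ≈ -2.18
i=2: S_2 = 1.08 * (-2.02)^2 ≈ 4.41
i=3: S_3 = 1.08 * (-2.02)^3 ≈ -8.9
The first 4 terms are: [1.08, -2.18, 4.41, -8.9]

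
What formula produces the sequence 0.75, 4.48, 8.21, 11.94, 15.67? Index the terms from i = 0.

Check differences: 4.48 - 0.75 = 3.73
8.21 - 4.48 = 3.73
Common difference d = 3.73.
First term a = 0.75.
Formula: S_i = 0.75 + 3.73*i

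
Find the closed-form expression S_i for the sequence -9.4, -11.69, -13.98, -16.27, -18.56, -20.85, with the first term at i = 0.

Check differences: -11.69 - -9.4 = -2.29
-13.98 - -11.69 = -2.29
Common difference d = -2.29.
First term a = -9.4.
Formula: S_i = -9.40 - 2.29*i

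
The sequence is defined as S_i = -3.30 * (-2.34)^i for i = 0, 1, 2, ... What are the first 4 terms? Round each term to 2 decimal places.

This is a geometric sequence.
i=0: S_0 = -3.3 * (-2.34)^0 = -3.3
i=1: S_1 = -3.3 * (-2.34)^1 ≈ 7.72
i=2: S_2 = -3.3 * (-2.34)^2 ≈ -18.07
i=3: S_3 = -3.3 * (-2.34)^3 ≈ 42.28
The first 4 terms are: [-3.3, 7.72, -18.07, 42.28]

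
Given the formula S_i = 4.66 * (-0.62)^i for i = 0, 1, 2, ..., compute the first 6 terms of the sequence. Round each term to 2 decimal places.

This is a geometric sequence.
i=0: S_0 = 4.66 * (-0.62)^0 = 4.66
i=1: S_1 = 4.66 * (-0.62)^1 ≈ -2.89
i=2: S_2 = 4.66 * (-0.62)^2 ≈ 1.79
i=3: S_3 = 4.66 * (-0.62)^3 ≈ -1.11
i=4: S_4 = 4.66 * (-0.62)^4 ≈ 0.69
i=5: S_5 = 4.66 * (-0.62)^5 ≈ -0.43
The first 6 terms are: [4.66, -2.89, 1.79, -1.11, 0.69, -0.43]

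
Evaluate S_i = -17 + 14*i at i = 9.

S_9 = -17 + 14*9 = -17 + 126 = 109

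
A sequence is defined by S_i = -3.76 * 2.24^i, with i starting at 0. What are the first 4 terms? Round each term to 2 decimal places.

This is a geometric sequence.
i=0: S_0 = -3.76 * 2.24^0 = -3.76
i=1: S_1 = -3.76 * 2.24^1 ≈ -8.42
i=2: S_2 = -3.76 * 2.24^2 ≈ -18.87
i=3: S_3 = -3.76 * 2.24^3 ≈ -42.26
The first 4 terms are: [-3.76, -8.42, -18.87, -42.26]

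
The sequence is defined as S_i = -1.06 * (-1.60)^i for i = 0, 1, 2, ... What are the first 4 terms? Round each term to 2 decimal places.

This is a geometric sequence.
i=0: S_0 = -1.06 * (-1.6)^0 = -1.06
i=1: S_1 = -1.06 * (-1.6)^1 ≈ 1.7
i=2: S_2 = -1.06 * (-1.6)^2 ≈ -2.71
i=3: S_3 = -1.06 * (-1.6)^3 ≈ 4.34
The first 4 terms are: [-1.06, 1.7, -2.71, 4.34]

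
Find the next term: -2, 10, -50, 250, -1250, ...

Ratios: 10 / -2 = -5.0
This is a geometric sequence with common ratio r = -5.
Next term = -1250 * -5 = 6250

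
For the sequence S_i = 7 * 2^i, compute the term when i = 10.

S_10 = 7 * 2^10 = 7 * 1024 = 7168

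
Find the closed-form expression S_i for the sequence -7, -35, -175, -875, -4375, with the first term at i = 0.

Check ratios: -35 / -7 = 5.0
Common ratio r = 5.
First term a = -7.
Formula: S_i = -7 * 5^i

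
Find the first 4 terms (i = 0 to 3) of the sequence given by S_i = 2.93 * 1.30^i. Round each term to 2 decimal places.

This is a geometric sequence.
i=0: S_0 = 2.93 * 1.3^0 = 2.93
i=1: S_1 = 2.93 * 1.3^1 ≈ 3.81
i=2: S_2 = 2.93 * 1.3^2 ≈ 4.95
i=3: S_3 = 2.93 * 1.3^3 ≈ 6.44
The first 4 terms are: [2.93, 3.81, 4.95, 6.44]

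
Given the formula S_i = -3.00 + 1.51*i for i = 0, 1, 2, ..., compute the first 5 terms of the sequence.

This is an arithmetic sequence.
i=0: S_0 = -3.0 + 1.51*0 = -3.0
i=1: S_1 = -3.0 + 1.51*1 = -1.49
i=2: S_2 = -3.0 + 1.51*2 = 0.02
i=3: S_3 = -3.0 + 1.51*3 = 1.53
i=4: S_4 = -3.0 + 1.51*4 = 3.04
The first 5 terms are: [-3.0, -1.49, 0.02, 1.53, 3.04]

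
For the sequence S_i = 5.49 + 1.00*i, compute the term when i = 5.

S_5 = 5.49 + 1.0*5 = 5.49 + 5.0 = 10.49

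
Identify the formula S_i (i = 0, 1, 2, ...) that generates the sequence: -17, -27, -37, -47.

Check differences: -27 - -17 = -10
-37 - -27 = -10
Common difference d = -10.
First term a = -17.
Formula: S_i = -17 - 10*i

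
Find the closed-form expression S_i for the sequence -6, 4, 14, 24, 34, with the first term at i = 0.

Check differences: 4 - -6 = 10
14 - 4 = 10
Common difference d = 10.
First term a = -6.
Formula: S_i = -6 + 10*i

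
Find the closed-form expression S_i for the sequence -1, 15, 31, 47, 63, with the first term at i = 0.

Check differences: 15 - -1 = 16
31 - 15 = 16
Common difference d = 16.
First term a = -1.
Formula: S_i = -1 + 16*i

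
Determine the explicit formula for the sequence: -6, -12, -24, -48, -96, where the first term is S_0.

Check ratios: -12 / -6 = 2.0
Common ratio r = 2.
First term a = -6.
Formula: S_i = -6 * 2^i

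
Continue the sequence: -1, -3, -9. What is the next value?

Ratios: -3 / -1 = 3.0
This is a geometric sequence with common ratio r = 3.
Next term = -9 * 3 = -27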